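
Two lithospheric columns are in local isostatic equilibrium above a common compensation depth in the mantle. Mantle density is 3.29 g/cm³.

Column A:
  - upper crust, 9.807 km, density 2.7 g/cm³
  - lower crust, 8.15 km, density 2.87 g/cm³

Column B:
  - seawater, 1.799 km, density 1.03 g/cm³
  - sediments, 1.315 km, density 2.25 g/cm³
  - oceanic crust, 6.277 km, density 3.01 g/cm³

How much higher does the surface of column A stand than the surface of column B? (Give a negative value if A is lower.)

For any compensation level in the mantle, the mantle terms cancel and isostasy reduces to e = (Σt_A − Σt_B) − (Σ(ρt)_A − Σ(ρt)_B) / ρ_m.
Σt_A = 17.957 km; Σt_B = 9.391 km; Σ(ρt)_A = 49.8694; Σ(ρt)_B = 23.70549 (in km·g/cm³).
e = (17.957 − 9.391) − (49.8694 − 23.70549) / 3.29 = 0.613 km.

0.613 km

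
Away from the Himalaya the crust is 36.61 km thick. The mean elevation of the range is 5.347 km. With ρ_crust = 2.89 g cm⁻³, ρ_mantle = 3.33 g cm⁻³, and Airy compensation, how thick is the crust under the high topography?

77.1 km

Root depth r = h ρ_c / (ρ_m − ρ_c) = 5.347 km × 2.89 / 0.44 = 35.12 km.
Total thickness = T + h + r = 36.61 km + 5.347 km + 35.12 km = 77.1 km.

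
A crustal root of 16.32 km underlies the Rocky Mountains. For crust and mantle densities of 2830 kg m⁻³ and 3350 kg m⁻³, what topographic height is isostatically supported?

Equating mass per unit area of the two columns: ρ_c h = (ρ_m − ρ_c) r.
h = r (ρ_m − ρ_c) / ρ_c = 16.32 km × (3350 − 2830) / 2830 = 3 km.

3 km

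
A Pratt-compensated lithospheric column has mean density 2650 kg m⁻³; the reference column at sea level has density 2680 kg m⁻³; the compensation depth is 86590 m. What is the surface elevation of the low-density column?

980 m

ρ_ref D = ρ (D + h) → h = D (ρ_ref − ρ)/ρ.
h = 86590 m × (2680 − 2650)/2650 = 980 m.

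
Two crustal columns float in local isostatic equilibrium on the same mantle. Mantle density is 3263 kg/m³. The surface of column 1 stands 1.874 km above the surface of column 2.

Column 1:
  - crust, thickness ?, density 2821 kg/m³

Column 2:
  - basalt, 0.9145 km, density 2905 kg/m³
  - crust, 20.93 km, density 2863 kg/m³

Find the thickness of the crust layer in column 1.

Take the compensation level at the base of the deeper column (depth z_c below the surface of column 1) and equate Σ ρ_i t_i down to z_c; mantle fills any gap and the z_c terms cancel.
Column 1: x×2821 + (z_c − 0 − x)×3263
Column 2: 1.874×0 + 0.9145×2905 + 20.93×2863 + (z_c − 1.874 − 21.8445)×3263
The z_c×3263 term appears on both sides and cancels. Collect the known terms of each column as K = Σ(ρt)_known − 3263 × (depth of known layers): K_1 = 0 − 3263×0 = 0; K_2 = 62579.2125 − 3263×(1.874 + 21.8445) = −14814.253.
Balance: K_1 − x×(3263 − 2821) = K_2, so x = (K_1 − K_2)/(3263 − 2821) = 14814.3/442 = 33.5 km.

33.5 km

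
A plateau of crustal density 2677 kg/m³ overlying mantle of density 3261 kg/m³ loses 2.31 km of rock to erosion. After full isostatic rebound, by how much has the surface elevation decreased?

Rebound u = e ρ_c/ρ_m = 2.31 km × 2677/3261 = 1.896 km.
Net surface drop = e − u = 2.31 km − 1.896 km = e (ρ_m − ρ_c)/ρ_m = 0.414 km.

0.414 km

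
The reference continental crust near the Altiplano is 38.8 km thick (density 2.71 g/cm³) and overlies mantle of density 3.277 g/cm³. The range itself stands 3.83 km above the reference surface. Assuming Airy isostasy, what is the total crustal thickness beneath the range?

Root depth r = h ρ_c / (ρ_m − ρ_c) = 3.83 km × 2.71 / 0.567 = 18.31 km.
Total thickness = T + h + r = 38.8 km + 3.83 km + 18.31 km = 60.9 km.

60.9 km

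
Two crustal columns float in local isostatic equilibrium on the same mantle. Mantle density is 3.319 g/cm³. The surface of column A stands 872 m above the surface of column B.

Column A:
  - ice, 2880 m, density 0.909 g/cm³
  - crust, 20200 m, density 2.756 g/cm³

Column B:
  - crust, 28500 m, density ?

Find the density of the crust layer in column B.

Take the compensation level at the base of the deeper column (depth z_c below the surface of column A) and equate Σ ρ_i t_i down to z_c; mantle fills any gap and the z_c terms cancel.
Column A: 2880×0.909 + 20200×2.756 + (z_c − 23080)×3.319
Column B: 872×0 + 28500×ρ + (z_c − 872 − 28500)×3.319
The z_c×3.319 term appears on both sides and cancels. Collect the known terms of each column as K = Σ(ρt)_known − 3.319 × (depth of known layers): K_A = 58289.12 − 3.319×23080 = −18313.4; K_B = 0 − 3.319×(872 + 28500) = −97485.668.
Balance: K_A = K_B + 28500×ρ, so ρ = (K_A − K_B)/28500 = 79172.3/28500 = 2.78 g/cm³.

2.78 g/cm³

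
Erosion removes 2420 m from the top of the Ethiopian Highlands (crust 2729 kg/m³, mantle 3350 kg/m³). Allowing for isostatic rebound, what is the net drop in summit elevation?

Rebound u = e ρ_c/ρ_m = 2420 m × 2729/3350 = 1971 m.
Net surface drop = e − u = 2420 m − 1971 m = e (ρ_m − ρ_c)/ρ_m = 449 m.

449 m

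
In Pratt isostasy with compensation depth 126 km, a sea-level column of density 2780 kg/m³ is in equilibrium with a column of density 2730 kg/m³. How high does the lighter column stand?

ρ_ref D = ρ (D + h) → h = D (ρ_ref − ρ)/ρ.
h = 126 km × (2780 − 2730)/2730 = 2.31 km.

2.31 km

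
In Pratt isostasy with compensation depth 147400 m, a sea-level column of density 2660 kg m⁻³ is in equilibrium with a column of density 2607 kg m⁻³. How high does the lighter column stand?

3000 m

ρ_ref D = ρ (D + h) → h = D (ρ_ref − ρ)/ρ.
h = 147400 m × (2660 − 2607)/2607 = 3000 m.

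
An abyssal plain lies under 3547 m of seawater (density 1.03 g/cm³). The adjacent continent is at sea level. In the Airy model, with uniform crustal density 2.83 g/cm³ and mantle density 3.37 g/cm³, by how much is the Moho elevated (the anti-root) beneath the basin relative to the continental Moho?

11800 m

Isostatic balance requires: replacing crust with seawater at the top is compensated by replacing crust with mantle at the base: d (ρ_c − ρ_w) = a (ρ_m − ρ_c).
a = d (ρ_c − ρ_w)/(ρ_m − ρ_c) = 3547 m × 1.8/0.54 = 11800 m.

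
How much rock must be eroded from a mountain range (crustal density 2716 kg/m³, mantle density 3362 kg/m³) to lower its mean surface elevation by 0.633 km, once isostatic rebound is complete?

3.29 km

Net drop Δ = e − u = e − e ρ_c/ρ_m = e (ρ_m − ρ_c)/ρ_m.
e = Δ ρ_m/(ρ_m − ρ_c) = 0.633 km × 3362/646 = 3.29 km.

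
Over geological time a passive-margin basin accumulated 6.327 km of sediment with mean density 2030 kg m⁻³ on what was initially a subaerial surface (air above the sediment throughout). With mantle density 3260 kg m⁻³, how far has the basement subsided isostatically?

Subaerial load: s = t ρ_sed / ρ_m = 6.327 km × 2030/3260 = 3.94 km.

3.94 km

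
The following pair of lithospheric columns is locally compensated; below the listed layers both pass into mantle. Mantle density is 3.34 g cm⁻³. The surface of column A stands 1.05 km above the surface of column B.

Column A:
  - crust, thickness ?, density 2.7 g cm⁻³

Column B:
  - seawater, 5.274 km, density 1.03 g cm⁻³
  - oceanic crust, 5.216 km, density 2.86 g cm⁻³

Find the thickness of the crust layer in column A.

28.4 km

Take the compensation level at the base of the deeper column (depth z_c below the surface of column A) and equate Σ ρ_i t_i down to z_c; mantle fills any gap and the z_c terms cancel.
Column A: x×2.7 + (z_c − 0 − x)×3.34
Column B: 1.05×0 + 5.274×1.03 + 5.216×2.86 + (z_c − 1.05 − 10.49)×3.34
The z_c×3.34 term appears on both sides and cancels. Collect the known terms of each column as K = Σ(ρt)_known − 3.34 × (depth of known layers): K_A = 0 − 3.34×0 = 0; K_B = 20.34998 − 3.34×(1.05 + 10.49) = −18.19362.
Balance: K_A − x×(3.34 − 2.7) = K_B, so x = (K_A − K_B)/(3.34 − 2.7) = 18.1936/0.64 = 28.4 km.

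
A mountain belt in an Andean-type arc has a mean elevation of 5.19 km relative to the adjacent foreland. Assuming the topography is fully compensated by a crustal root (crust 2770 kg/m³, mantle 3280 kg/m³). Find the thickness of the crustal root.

28.2 km

For local isostatic compensation: the weight of the topography is balanced by the buoyancy of the root, ρ_c h = (ρ_m − ρ_c) r.
r = h · ρ_c / (ρ_m − ρ_c) = 5.19 km × 2770 / (3280 − 2770) = 28.2 km.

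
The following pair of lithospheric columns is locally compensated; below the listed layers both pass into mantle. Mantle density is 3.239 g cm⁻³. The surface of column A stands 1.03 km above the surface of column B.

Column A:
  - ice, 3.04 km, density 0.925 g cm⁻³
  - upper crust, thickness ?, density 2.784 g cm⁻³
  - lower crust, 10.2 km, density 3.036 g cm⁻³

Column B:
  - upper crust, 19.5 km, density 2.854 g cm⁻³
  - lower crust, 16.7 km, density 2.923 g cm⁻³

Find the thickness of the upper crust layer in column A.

Take the compensation level at the base of the deeper column (depth z_c below the surface of column A) and equate Σ ρ_i t_i down to z_c; mantle fills any gap and the z_c terms cancel.
Column A: 3.04×0.925 + x×2.784 + 10.2×3.036 + (z_c − 13.24 − x)×3.239
Column B: 1.03×0 + 19.5×2.854 + 16.7×2.923 + (z_c − 1.03 − 36.2)×3.239
The z_c×3.239 term appears on both sides and cancels. Collect the known terms of each column as K = Σ(ρt)_known − 3.239 × (depth of known layers): K_A = 33.7792 − 3.239×13.24 = −9.10516; K_B = 104.4671 − 3.239×(1.03 + 36.2) = −16.12087.
Balance: K_A − x×(3.239 − 2.784) = K_B, so x = (K_A − K_B)/(3.239 − 2.784) = 7.01571/0.455 = 15.4 km.

15.4 km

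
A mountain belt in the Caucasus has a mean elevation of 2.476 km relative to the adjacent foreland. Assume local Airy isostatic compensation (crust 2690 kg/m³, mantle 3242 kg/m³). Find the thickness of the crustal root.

Isostatic balance requires: the weight of the topography is balanced by the buoyancy of the root, ρ_c h = (ρ_m − ρ_c) r.
r = h · ρ_c / (ρ_m − ρ_c) = 2.476 km × 2690 / (3242 − 2690) = 12.1 km.

12.1 km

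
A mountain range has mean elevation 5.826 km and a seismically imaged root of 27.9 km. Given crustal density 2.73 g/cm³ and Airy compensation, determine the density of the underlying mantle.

Airy balance: ρ_c h = (ρ_m − ρ_c) r → ρ_m = ρ_c (1 + h/r).
ρ_m = 2.73 × (1 + 5.826 km/27.9 km) = 3.3 g/cm³.

3.3 g/cm³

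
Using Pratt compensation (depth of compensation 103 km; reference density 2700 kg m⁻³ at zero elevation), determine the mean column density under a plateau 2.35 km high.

2640 kg m⁻³

Pratt balance: ρ_ref D = ρ (D + h).
ρ = ρ_ref D/(D + h) = 2700 × 103 km/(103 km + 2.35 km) = 2640 kg m⁻³.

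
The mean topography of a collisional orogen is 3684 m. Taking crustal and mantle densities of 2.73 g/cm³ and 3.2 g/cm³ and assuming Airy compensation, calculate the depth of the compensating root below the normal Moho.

21400 m

By Archimedes' principle applied to the lithosphere: the weight of the topography is balanced by the buoyancy of the root, ρ_c h = (ρ_m − ρ_c) r.
r = h · ρ_c / (ρ_m − ρ_c) = 3684 m × 2.73 / (3.2 − 2.73) = 21400 m.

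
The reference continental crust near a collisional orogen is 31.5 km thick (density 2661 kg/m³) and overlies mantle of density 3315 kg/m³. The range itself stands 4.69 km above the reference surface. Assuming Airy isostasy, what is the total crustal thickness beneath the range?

Root depth r = h ρ_c / (ρ_m − ρ_c) = 4.69 km × 2661 / 654 = 19.08 km.
Total thickness = T + h + r = 31.5 km + 4.69 km + 19.08 km = 55.3 km.

55.3 km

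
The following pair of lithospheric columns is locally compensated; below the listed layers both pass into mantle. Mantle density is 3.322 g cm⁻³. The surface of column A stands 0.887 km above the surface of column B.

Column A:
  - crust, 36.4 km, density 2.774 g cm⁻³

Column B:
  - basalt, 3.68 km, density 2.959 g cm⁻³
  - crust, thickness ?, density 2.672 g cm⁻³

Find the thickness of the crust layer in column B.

Take the compensation level at the base of the deeper column (depth z_c below the surface of column A) and equate Σ ρ_i t_i down to z_c; mantle fills any gap and the z_c terms cancel.
Column A: 36.4×2.774 + (z_c − 36.4)×3.322
Column B: 0.887×0 + 3.68×2.959 + x×2.672 + (z_c − 0.887 − 3.68 − x)×3.322
The z_c×3.322 term appears on both sides and cancels. Collect the known terms of each column as K = Σ(ρt)_known − 3.322 × (depth of known layers): K_A = 100.9736 − 3.322×36.4 = −19.9472; K_B = 10.88912 − 3.322×(0.887 + 3.68) = −4.282454.
Balance: K_A = K_B − x×(3.322 − 2.672), so x = (K_B − K_A)/(3.322 − 2.672) = 15.6647/0.65 = 24.1 km.

24.1 km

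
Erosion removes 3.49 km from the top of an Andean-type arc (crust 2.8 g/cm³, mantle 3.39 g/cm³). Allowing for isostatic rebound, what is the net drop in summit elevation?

Rebound u = e ρ_c/ρ_m = 3.49 km × 2.8/3.39 = 2.883 km.
Net surface drop = e − u = 3.49 km − 2.883 km = e (ρ_m − ρ_c)/ρ_m = 0.607 km.

0.607 km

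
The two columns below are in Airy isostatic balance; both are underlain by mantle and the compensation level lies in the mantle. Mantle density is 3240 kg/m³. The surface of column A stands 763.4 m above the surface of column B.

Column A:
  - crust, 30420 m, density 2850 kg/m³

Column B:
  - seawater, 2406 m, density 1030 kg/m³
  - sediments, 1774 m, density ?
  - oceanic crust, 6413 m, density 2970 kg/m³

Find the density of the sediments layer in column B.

1920 kg/m³

Take the compensation level at the base of the deeper column (depth z_c below the surface of column A) and equate Σ ρ_i t_i down to z_c; mantle fills any gap and the z_c terms cancel.
Column A: 30420×2850 + (z_c − 30420)×3240
Column B: 763.4×0 + 2406×1030 + 1774×ρ + 6413×2970 + (z_c − 763.4 − 10593)×3240
The z_c×3240 term appears on both sides and cancels. Collect the known terms of each column as K = Σ(ρt)_known − 3240 × (depth of known layers): K_A = 86697000 − 3240×30420 = −11863800; K_B = 21524790 − 3240×(763.4 + 10593) = −15269946.
Balance: K_A = K_B + 1774×ρ, so ρ = (K_A − K_B)/1774 = 3406150/1774 = 1920 kg/m³.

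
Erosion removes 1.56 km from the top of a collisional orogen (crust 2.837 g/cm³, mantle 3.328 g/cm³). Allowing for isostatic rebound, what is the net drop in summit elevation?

Rebound u = e ρ_c/ρ_m = 1.56 km × 2.837/3.328 = 1.33 km.
Net surface drop = e − u = 1.56 km − 1.33 km = e (ρ_m − ρ_c)/ρ_m = 0.23 km.

0.23 km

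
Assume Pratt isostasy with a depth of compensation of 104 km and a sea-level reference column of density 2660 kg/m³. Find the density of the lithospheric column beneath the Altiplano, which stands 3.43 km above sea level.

Pratt balance: ρ_ref D = ρ (D + h).
ρ = ρ_ref D/(D + h) = 2660 × 104 km/(104 km + 3.43 km) = 2580 kg/m³.

2580 kg/m³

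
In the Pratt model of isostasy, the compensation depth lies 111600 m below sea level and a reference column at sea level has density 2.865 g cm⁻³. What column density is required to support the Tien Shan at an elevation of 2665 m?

2.8 g cm⁻³

Pratt balance: ρ_ref D = ρ (D + h).
ρ = ρ_ref D/(D + h) = 2.865 × 111600 m/(111600 m + 2665 m) = 2.8 g cm⁻³.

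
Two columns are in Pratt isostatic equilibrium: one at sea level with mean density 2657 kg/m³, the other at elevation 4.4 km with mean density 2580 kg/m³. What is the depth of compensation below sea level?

147 km

ρ_ref D = ρ (D + h) → D (ρ_ref − ρ) = ρ h.
D = ρ h/(ρ_ref − ρ) = 2580 × 4.4 km/(2657 − 2580) = 147 km.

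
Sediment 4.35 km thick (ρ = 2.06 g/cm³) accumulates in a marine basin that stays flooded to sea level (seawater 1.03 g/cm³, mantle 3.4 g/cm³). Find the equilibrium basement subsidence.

Submarine loading: the sediment displaces seawater, and the subsidence is in turn flooded, so s (ρ_m − ρ_w) = t (ρ_sed − ρ_w).
s = 4.35 km × (2.06 − 1.03) / (3.4 − 1.03) = 1.89 km.

1.89 km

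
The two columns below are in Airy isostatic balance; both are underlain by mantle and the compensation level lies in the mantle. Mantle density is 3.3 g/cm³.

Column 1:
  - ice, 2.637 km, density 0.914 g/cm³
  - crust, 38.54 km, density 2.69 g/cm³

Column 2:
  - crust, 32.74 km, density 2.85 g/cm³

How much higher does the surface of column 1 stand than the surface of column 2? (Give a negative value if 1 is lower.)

4.57 km

For any compensation level in the mantle, the mantle terms cancel and isostasy reduces to e = (Σt_1 − Σt_2) − (Σ(ρt)_1 − Σ(ρt)_2) / ρ_m.
Σt_1 = 41.177 km; Σt_2 = 32.74 km; Σ(ρt)_1 = 106.082818; Σ(ρt)_2 = 93.309 (in km·g/cm³).
e = (41.177 − 32.74) − (106.082818 − 93.309) / 3.3 = 4.57 km.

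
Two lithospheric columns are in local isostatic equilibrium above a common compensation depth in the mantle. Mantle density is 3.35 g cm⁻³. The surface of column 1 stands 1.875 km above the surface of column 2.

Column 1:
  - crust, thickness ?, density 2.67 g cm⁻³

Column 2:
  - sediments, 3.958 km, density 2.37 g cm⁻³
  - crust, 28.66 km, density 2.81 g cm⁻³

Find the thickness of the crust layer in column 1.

37.7 km

Take the compensation level at the base of the deeper column (depth z_c below the surface of column 1) and equate Σ ρ_i t_i down to z_c; mantle fills any gap and the z_c terms cancel.
Column 1: x×2.67 + (z_c − 0 − x)×3.35
Column 2: 1.875×0 + 3.958×2.37 + 28.66×2.81 + (z_c − 1.875 − 32.618)×3.35
The z_c×3.35 term appears on both sides and cancels. Collect the known terms of each column as K = Σ(ρt)_known − 3.35 × (depth of known layers): K_1 = 0 − 3.35×0 = 0; K_2 = 89.91506 − 3.35×(1.875 + 32.618) = −25.63649.
Balance: K_1 − x×(3.35 − 2.67) = K_2, so x = (K_1 − K_2)/(3.35 − 2.67) = 25.6365/0.68 = 37.7 km.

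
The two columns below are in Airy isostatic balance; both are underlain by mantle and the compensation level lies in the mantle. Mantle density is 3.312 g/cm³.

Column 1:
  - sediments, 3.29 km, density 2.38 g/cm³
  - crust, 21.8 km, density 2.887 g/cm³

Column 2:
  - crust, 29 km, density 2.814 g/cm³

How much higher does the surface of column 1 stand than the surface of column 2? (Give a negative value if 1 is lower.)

−0.637 km

For any compensation level in the mantle, the mantle terms cancel and isostasy reduces to e = (Σt_1 − Σt_2) − (Σ(ρt)_1 − Σ(ρt)_2) / ρ_m.
Σt_1 = 25.09 km; Σt_2 = 29 km; Σ(ρt)_1 = 70.7668; Σ(ρt)_2 = 81.606 (in km·g/cm³).
e = (25.09 − 29) − (70.7668 − 81.606) / 3.312 = −0.637 km.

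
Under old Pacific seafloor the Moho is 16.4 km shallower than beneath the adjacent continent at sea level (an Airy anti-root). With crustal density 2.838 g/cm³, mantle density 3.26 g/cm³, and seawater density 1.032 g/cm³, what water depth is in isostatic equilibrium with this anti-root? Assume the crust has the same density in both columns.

3.83 km

Replacing a thickness d of crust by seawater at the top must be balanced by replacing crust with mantle at the base: d (ρ_c − ρ_w) = a (ρ_m − ρ_c).
d = a (ρ_m − ρ_c)/(ρ_c − ρ_w) = 16.4 km × 0.422/1.806 = 3.83 km.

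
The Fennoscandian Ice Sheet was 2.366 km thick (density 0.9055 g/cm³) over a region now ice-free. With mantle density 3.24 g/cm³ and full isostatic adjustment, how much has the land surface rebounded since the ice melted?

0.661 km

Removing the load lets mantle flow back in; uplift u satisfies ρ_ice t = ρ_m u.
u = t ρ_ice/ρ_m = 2.366 km × 0.9055/3.24 = 0.661 km.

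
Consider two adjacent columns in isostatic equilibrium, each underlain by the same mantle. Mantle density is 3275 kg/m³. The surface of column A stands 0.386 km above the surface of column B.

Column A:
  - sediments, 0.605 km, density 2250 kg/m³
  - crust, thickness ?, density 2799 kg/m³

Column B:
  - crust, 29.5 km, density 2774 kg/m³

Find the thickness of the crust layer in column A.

Take the compensation level at the base of the deeper column (depth z_c below the surface of column A) and equate Σ ρ_i t_i down to z_c; mantle fills any gap and the z_c terms cancel.
Column A: 0.605×2250 + x×2799 + (z_c − 0.605 − x)×3275
Column B: 0.386×0 + 29.5×2774 + (z_c − 0.386 − 29.5)×3275
The z_c×3275 term appears on both sides and cancels. Collect the known terms of each column as K = Σ(ρt)_known − 3275 × (depth of known layers): K_A = 1361.25 − 3275×0.605 = −620.125; K_B = 81833 − 3275×(0.386 + 29.5) = −16043.65.
Balance: K_A − x×(3275 − 2799) = K_B, so x = (K_A − K_B)/(3275 − 2799) = 15423.5/476 = 32.4 km.

32.4 km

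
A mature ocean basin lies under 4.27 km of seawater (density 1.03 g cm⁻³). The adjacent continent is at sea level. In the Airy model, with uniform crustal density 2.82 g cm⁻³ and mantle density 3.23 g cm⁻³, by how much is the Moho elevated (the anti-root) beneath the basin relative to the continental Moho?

For local isostatic compensation: replacing crust with seawater at the top is compensated by replacing crust with mantle at the base: d (ρ_c − ρ_w) = a (ρ_m − ρ_c).
a = d (ρ_c − ρ_w)/(ρ_m − ρ_c) = 4.27 km × 1.79/0.41 = 18.6 km.

18.6 km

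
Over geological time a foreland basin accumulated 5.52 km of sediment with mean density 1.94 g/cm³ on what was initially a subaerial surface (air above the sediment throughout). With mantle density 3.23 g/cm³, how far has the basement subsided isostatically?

3.32 km

Subaerial load: s = t ρ_sed / ρ_m = 5.52 km × 1.94/3.23 = 3.32 km.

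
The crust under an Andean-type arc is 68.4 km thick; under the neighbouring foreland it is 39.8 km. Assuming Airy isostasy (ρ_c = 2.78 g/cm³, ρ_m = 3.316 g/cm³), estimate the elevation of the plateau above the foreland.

4.62 km

Excess crust Δ = 68.4 km − 39.8 km = 28.6 km, split between elevation h and root r with h + r = Δ.
Airy balance ρ_c h = (ρ_m − ρ_c) r gives r = h ρ_c/(ρ_m − ρ_c), so h (1 + ρ_c/(ρ_m − ρ_c)) = Δ, i.e. h = Δ (ρ_m − ρ_c)/ρ_m.
h = 28.6 km × 0.536/3.316 = 4.62 km.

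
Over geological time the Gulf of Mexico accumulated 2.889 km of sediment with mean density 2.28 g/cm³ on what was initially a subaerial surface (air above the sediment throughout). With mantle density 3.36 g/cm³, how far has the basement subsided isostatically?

1.96 km

Subaerial load: s = t ρ_sed / ρ_m = 2.889 km × 2.28/3.36 = 1.96 km.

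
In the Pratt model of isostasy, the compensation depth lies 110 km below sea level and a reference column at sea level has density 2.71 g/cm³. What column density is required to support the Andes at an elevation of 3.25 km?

2.63 g/cm³

Pratt balance: ρ_ref D = ρ (D + h).
ρ = ρ_ref D/(D + h) = 2.71 × 110 km/(110 km + 3.25 km) = 2.63 g/cm³.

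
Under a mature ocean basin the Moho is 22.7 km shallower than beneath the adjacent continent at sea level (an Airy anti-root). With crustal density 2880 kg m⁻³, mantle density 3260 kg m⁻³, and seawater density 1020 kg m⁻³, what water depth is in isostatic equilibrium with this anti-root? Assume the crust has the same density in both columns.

4.64 km

Replacing a thickness d of crust by seawater at the top must be balanced by replacing crust with mantle at the base: d (ρ_c − ρ_w) = a (ρ_m − ρ_c).
d = a (ρ_m − ρ_c)/(ρ_c − ρ_w) = 22.7 km × 380/1860 = 4.64 km.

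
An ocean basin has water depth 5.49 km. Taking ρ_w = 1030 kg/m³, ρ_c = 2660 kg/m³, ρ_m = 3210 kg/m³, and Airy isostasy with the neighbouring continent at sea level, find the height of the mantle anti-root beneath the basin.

In Airy isostatic equilibrium: replacing crust with seawater at the top is compensated by replacing crust with mantle at the base: d (ρ_c − ρ_w) = a (ρ_m − ρ_c).
a = d (ρ_c − ρ_w)/(ρ_m − ρ_c) = 5.49 km × 1630/550 = 16.3 km.

16.3 km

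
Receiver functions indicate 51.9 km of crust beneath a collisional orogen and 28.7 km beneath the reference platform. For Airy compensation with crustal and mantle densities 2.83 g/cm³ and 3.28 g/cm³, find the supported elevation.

Excess crust Δ = 51.9 km − 28.7 km = 23.2 km, split between elevation h and root r with h + r = Δ.
Airy balance ρ_c h = (ρ_m − ρ_c) r gives r = h ρ_c/(ρ_m − ρ_c), so h (1 + ρ_c/(ρ_m − ρ_c)) = Δ, i.e. h = Δ (ρ_m − ρ_c)/ρ_m.
h = 23.2 km × 0.45/3.28 = 3.18 km.

3.18 km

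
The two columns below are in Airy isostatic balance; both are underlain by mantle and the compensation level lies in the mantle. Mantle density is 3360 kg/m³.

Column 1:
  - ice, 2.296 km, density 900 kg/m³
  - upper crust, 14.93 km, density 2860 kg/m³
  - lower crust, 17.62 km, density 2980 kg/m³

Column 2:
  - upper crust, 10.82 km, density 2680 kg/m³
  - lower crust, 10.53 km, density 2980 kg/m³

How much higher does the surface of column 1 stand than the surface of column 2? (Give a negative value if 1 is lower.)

2.51 km

For any compensation level in the mantle, the mantle terms cancel and isostasy reduces to e = (Σt_1 − Σt_2) − (Σ(ρt)_1 − Σ(ρt)_2) / ρ_m.
Σt_1 = 34.846 km; Σt_2 = 21.35 km; Σ(ρt)_1 = 97273.8; Σ(ρt)_2 = 60377 (in km·kg/m³).
e = (34.846 − 21.35) − (97273.8 − 60377) / 3360 = 2.51 km.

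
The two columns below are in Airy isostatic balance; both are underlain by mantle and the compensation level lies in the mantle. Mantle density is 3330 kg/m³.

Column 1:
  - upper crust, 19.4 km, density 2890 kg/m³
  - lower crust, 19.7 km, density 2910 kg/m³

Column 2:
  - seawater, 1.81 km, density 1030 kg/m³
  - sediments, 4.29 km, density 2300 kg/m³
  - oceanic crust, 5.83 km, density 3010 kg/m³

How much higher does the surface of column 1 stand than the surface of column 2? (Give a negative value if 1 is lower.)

1.91 km

For any compensation level in the mantle, the mantle terms cancel and isostasy reduces to e = (Σt_1 − Σt_2) − (Σ(ρt)_1 − Σ(ρt)_2) / ρ_m.
Σt_1 = 39.1 km; Σt_2 = 11.93 km; Σ(ρt)_1 = 113393; Σ(ρt)_2 = 29279.6 (in km·kg/m³).
e = (39.1 − 11.93) − (113393 − 29279.6) / 3330 = 1.91 km.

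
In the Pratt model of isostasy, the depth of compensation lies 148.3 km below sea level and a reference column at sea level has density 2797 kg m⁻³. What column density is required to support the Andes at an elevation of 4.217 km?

2720 kg m⁻³

Pratt balance: ρ_ref D = ρ (D + h).
ρ = ρ_ref D/(D + h) = 2797 × 148.3 km/(148.3 km + 4.217 km) = 2720 kg m⁻³.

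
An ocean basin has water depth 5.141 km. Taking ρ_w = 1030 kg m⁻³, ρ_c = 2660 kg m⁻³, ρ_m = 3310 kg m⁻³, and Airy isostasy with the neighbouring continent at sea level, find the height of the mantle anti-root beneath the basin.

12.9 km

Equating mass per unit area of the two columns: replacing crust with seawater at the top is compensated by replacing crust with mantle at the base: d (ρ_c − ρ_w) = a (ρ_m − ρ_c).
a = d (ρ_c − ρ_w)/(ρ_m − ρ_c) = 5.141 km × 1630/650 = 12.9 km.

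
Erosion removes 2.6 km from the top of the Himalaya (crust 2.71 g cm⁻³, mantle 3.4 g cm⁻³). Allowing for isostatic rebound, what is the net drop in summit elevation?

Rebound u = e ρ_c/ρ_m = 2.6 km × 2.71/3.4 = 2.072 km.
Net surface drop = e − u = 2.6 km − 2.072 km = e (ρ_m − ρ_c)/ρ_m = 0.528 km.

0.528 km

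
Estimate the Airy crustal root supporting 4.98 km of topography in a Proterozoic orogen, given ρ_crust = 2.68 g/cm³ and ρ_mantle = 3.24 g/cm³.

23.8 km

Balancing pressure at the compensation depth: the weight of the topography is balanced by the buoyancy of the root, ρ_c h = (ρ_m − ρ_c) r.
r = h · ρ_c / (ρ_m − ρ_c) = 4.98 km × 2.68 / (3.24 − 2.68) = 23.8 km.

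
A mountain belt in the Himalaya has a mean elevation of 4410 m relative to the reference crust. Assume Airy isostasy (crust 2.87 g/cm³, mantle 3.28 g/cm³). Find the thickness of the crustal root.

Equating mass per unit area of the two columns: the weight of the topography is balanced by the buoyancy of the root, ρ_c h = (ρ_m − ρ_c) r.
r = h · ρ_c / (ρ_m − ρ_c) = 4410 m × 2.87 / (3.28 − 2.87) = 30900 m.

30900 m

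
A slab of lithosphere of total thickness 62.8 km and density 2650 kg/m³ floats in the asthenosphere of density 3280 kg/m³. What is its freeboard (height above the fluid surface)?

Floating equilibrium: submerged depth d = t ρ_obj/ρ_fluid = 62.8 km × 2650/3280 = 50.74 km.
Freeboard = t − d = 62.8 km − 50.74 km = 12.1 km.

12.1 km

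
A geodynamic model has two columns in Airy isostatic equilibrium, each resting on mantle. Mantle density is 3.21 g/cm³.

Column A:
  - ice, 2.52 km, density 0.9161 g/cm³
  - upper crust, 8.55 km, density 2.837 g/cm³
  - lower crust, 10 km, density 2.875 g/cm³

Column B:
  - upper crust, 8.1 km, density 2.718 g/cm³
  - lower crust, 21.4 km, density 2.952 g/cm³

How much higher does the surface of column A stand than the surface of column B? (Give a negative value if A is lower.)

0.876 km

For any compensation level in the mantle, the mantle terms cancel and isostasy reduces to e = (Σt_A − Σt_B) − (Σ(ρt)_A − Σ(ρt)_B) / ρ_m.
Σt_A = 21.07 km; Σt_B = 29.5 km; Σ(ρt)_A = 55.314922; Σ(ρt)_B = 85.1886 (in km·g/cm³).
e = (21.07 − 29.5) − (55.314922 − 85.1886) / 3.21 = 0.876 km.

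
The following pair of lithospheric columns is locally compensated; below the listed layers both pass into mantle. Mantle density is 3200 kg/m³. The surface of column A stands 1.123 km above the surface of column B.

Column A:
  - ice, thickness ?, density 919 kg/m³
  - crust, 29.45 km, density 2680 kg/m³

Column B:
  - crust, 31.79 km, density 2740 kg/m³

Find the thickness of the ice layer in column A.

1.27 km

Take the compensation level at the base of the deeper column (depth z_c below the surface of column A) and equate Σ ρ_i t_i down to z_c; mantle fills any gap and the z_c terms cancel.
Column A: x×919 + 29.45×2680 + (z_c − 29.45 − x)×3200
Column B: 1.123×0 + 31.79×2740 + (z_c − 1.123 − 31.79)×3200
The z_c×3200 term appears on both sides and cancels. Collect the known terms of each column as K = Σ(ρt)_known − 3200 × (depth of known layers): K_A = 78926 − 3200×29.45 = −15314; K_B = 87104.6 − 3200×(1.123 + 31.79) = −18217.
Balance: K_A − x×(3200 − 919) = K_B, so x = (K_A − K_B)/(3200 − 919) = 2903/2281 = 1.27 km.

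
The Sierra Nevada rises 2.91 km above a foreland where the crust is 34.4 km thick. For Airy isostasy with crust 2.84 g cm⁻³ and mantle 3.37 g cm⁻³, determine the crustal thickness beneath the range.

52.9 km

Root depth r = h ρ_c / (ρ_m − ρ_c) = 2.91 km × 2.84 / 0.53 = 15.59 km.
Total thickness = T + h + r = 34.4 km + 2.91 km + 15.59 km = 52.9 km.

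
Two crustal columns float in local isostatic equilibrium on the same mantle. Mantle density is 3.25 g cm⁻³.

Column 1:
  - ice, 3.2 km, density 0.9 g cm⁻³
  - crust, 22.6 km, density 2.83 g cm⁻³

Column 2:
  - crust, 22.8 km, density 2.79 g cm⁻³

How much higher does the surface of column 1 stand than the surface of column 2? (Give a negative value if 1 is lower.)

2.01 km

For any compensation level in the mantle, the mantle terms cancel and isostasy reduces to e = (Σt_1 − Σt_2) − (Σ(ρt)_1 − Σ(ρt)_2) / ρ_m.
Σt_1 = 25.8 km; Σt_2 = 22.8 km; Σ(ρt)_1 = 66.838; Σ(ρt)_2 = 63.612 (in km·g cm⁻³).
e = (25.8 − 22.8) − (66.838 − 63.612) / 3.25 = 2.01 km.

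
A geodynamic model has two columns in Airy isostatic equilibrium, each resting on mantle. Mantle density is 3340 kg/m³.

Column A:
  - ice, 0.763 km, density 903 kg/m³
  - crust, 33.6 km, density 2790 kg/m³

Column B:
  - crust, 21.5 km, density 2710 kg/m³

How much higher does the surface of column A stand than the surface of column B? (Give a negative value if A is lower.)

For any compensation level in the mantle, the mantle terms cancel and isostasy reduces to e = (Σt_A − Σt_B) − (Σ(ρt)_A − Σ(ρt)_B) / ρ_m.
Σt_A = 34.363 km; Σt_B = 21.5 km; Σ(ρt)_A = 94432.989; Σ(ρt)_B = 58265 (in km·kg/m³).
e = (34.363 − 21.5) − (94432.989 − 58265) / 3340 = 2.03 km.

2.03 km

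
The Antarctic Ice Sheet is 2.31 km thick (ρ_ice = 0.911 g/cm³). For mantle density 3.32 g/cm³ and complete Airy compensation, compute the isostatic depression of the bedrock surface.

0.634 km

For local isostatic compensation: the ice load ρ_ice t is balanced by mantle displaced below, ρ_m s.
s = t ρ_ice / ρ_m = 2.31 km × 0.911/3.32 = 0.634 km.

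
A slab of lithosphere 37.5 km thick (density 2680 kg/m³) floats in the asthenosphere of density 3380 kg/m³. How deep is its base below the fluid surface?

Draft d = t ρ_obj/ρ_fluid = 37.5 km × 2680/3380 = 29.7 km.

29.7 km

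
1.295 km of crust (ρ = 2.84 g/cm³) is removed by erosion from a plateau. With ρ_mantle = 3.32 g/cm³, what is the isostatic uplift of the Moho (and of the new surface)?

1.11 km

Unloading: uplift u = e ρ_c/ρ_m = 1.295 km × 2.84/3.32 = 1.11 km.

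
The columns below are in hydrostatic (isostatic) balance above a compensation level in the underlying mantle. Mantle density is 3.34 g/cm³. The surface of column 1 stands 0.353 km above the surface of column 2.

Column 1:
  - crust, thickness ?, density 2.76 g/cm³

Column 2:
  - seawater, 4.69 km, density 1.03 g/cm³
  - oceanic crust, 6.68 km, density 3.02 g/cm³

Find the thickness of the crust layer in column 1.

Take the compensation level at the base of the deeper column (depth z_c below the surface of column 1) and equate Σ ρ_i t_i down to z_c; mantle fills any gap and the z_c terms cancel.
Column 1: x×2.76 + (z_c − 0 − x)×3.34
Column 2: 0.353×0 + 4.69×1.03 + 6.68×3.02 + (z_c − 0.353 − 11.37)×3.34
The z_c×3.34 term appears on both sides and cancels. Collect the known terms of each column as K = Σ(ρt)_known − 3.34 × (depth of known layers): K_1 = 0 − 3.34×0 = 0; K_2 = 25.0043 − 3.34×(0.353 + 11.37) = −14.15052.
Balance: K_1 − x×(3.34 − 2.76) = K_2, so x = (K_1 − K_2)/(3.34 − 2.76) = 14.1505/0.58 = 24.4 km.

24.4 km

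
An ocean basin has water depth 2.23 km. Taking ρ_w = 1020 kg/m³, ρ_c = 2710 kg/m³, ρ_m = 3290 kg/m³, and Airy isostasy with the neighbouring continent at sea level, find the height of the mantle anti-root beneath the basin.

By Archimedes' principle applied to the lithosphere: replacing crust with seawater at the top is compensated by replacing crust with mantle at the base: d (ρ_c − ρ_w) = a (ρ_m − ρ_c).
a = d (ρ_c − ρ_w)/(ρ_m − ρ_c) = 2.23 km × 1690/580 = 6.5 km.

6.5 km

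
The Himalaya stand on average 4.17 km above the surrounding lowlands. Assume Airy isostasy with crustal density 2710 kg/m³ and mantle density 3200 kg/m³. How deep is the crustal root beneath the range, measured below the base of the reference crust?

For local isostatic compensation: the weight of the topography is balanced by the buoyancy of the root, ρ_c h = (ρ_m − ρ_c) r.
r = h · ρ_c / (ρ_m − ρ_c) = 4.17 km × 2710 / (3200 − 2710) = 23.1 km.

23.1 km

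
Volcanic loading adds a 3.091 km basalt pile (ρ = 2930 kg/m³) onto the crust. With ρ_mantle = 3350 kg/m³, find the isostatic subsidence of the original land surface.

Subaerial loading: s = t ρ_load / ρ_m.
s = 3.091 km × 2930/3350 = 2.7 km.

2.7 km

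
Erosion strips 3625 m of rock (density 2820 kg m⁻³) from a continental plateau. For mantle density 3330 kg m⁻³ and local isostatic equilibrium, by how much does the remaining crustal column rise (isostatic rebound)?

Unloading: uplift u = e ρ_c/ρ_m = 3625 m × 2820/3330 = 3070 m.

3070 m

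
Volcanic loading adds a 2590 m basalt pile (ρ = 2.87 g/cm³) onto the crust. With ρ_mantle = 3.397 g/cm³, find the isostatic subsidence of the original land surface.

2190 m

Subaerial loading: s = t ρ_load / ρ_m.
s = 2590 m × 2.87/3.397 = 2190 m.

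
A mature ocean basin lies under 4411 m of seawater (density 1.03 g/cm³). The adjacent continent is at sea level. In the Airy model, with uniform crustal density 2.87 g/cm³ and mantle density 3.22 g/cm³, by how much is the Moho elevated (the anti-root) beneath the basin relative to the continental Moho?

23200 m

Isostatic balance requires: replacing crust with seawater at the top is compensated by replacing crust with mantle at the base: d (ρ_c − ρ_w) = a (ρ_m − ρ_c).
a = d (ρ_c − ρ_w)/(ρ_m − ρ_c) = 4411 m × 1.84/0.35 = 23200 m.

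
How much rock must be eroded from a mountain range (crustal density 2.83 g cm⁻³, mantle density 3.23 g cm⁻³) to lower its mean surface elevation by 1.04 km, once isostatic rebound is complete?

Net drop Δ = e − u = e − e ρ_c/ρ_m = e (ρ_m − ρ_c)/ρ_m.
e = Δ ρ_m/(ρ_m − ρ_c) = 1.04 km × 3.23/0.4 = 8.4 km.

8.4 km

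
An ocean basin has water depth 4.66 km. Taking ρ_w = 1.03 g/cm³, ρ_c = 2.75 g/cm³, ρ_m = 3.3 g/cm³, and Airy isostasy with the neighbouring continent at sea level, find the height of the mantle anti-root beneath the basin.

14.6 km

In Airy isostatic equilibrium: replacing crust with seawater at the top is compensated by replacing crust with mantle at the base: d (ρ_c − ρ_w) = a (ρ_m − ρ_c).
a = d (ρ_c − ρ_w)/(ρ_m − ρ_c) = 4.66 km × 1.72/0.55 = 14.6 km.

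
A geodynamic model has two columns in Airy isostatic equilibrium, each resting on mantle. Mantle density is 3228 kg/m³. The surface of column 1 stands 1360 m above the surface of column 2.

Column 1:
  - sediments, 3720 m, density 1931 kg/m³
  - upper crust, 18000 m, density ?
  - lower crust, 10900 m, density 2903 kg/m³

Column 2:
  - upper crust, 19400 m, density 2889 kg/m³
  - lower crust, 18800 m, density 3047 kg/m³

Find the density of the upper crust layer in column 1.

2890 kg/m³

Take the compensation level at the base of the deeper column (depth z_c below the surface of column 1) and equate Σ ρ_i t_i down to z_c; mantle fills any gap and the z_c terms cancel.
Column 1: 3720×1931 + 18000×ρ + 10900×2903 + (z_c − 32620)×3228
Column 2: 1360×0 + 19400×2889 + 18800×3047 + (z_c − 1360 − 38200)×3228
The z_c×3228 term appears on both sides and cancels. Collect the known terms of each column as K = Σ(ρt)_known − 3228 × (depth of known layers): K_1 = 38826020 − 3228×32620 = −66471340; K_2 = 113330200 − 3228×(1360 + 38200) = −14369480.
Balance: K_1 + 18000×ρ = K_2, so ρ = (K_2 − K_1)/18000 = 52101900/18000 = 2890 kg/m³.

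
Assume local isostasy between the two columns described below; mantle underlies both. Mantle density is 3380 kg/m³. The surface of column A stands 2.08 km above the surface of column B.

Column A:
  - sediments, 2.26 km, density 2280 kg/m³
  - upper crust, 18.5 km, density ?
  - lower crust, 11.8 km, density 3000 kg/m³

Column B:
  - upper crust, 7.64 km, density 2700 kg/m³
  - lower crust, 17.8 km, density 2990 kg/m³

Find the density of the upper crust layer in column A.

2720 kg/m³

Take the compensation level at the base of the deeper column (depth z_c below the surface of column A) and equate Σ ρ_i t_i down to z_c; mantle fills any gap and the z_c terms cancel.
Column A: 2.26×2280 + 18.5×ρ + 11.8×3000 + (z_c − 32.56)×3380
Column B: 2.08×0 + 7.64×2700 + 17.8×2990 + (z_c − 2.08 − 25.44)×3380
The z_c×3380 term appears on both sides and cancels. Collect the known terms of each column as K = Σ(ρt)_known − 3380 × (depth of known layers): K_A = 40552.8 − 3380×32.56 = −69500; K_B = 73850 − 3380×(2.08 + 25.44) = −19167.6.
Balance: K_A + 18.5×ρ = K_B, so ρ = (K_B − K_A)/18.5 = 50332.4/18.5 = 2720 kg/m³.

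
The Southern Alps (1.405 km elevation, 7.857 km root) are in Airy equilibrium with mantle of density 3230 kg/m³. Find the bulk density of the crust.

2740 kg/m³

ρ_c h = (ρ_m − ρ_c) r → ρ_c (h + r) = ρ_m r → ρ_c = ρ_m r / (h + r).
ρ_c = 3230 × 7.857 km / (1.405 km + 7.857 km) = 2740 kg/m³.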